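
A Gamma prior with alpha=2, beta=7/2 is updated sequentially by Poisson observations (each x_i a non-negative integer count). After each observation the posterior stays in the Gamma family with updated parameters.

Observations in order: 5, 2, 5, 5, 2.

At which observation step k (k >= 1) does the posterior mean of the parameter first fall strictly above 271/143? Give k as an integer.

obs 1: x=5 → posterior Gamma(7, 9/2)
obs 2: x=2 → posterior Gamma(9, 11/2)
obs 3: x=5 → posterior Gamma(14, 13/2)
obs 4: x=5 → posterior Gamma(19, 15/2)
obs 5: x=2 → posterior Gamma(21, 17/2)

k = 3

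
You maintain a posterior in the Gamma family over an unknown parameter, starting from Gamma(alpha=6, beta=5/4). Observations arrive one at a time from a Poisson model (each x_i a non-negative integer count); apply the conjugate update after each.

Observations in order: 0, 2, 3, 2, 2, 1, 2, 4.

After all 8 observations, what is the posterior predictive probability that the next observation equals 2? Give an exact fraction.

obs 1: x=0 → posterior Gamma(6, 9/4)
obs 2: x=2 → posterior Gamma(8, 13/4)
obs 3: x=3 → posterior Gamma(11, 17/4)
obs 4: x=2 → posterior Gamma(13, 21/4)
obs 5: x=2 → posterior Gamma(15, 25/4)
obs 6: x=1 → posterior Gamma(16, 29/4)
obs 7: x=2 → posterior Gamma(18, 33/4)
obs 8: x=4 → posterior Gamma(22, 37/4)

128138145205340143249581932845360543312/509111094534718962173411120845918138561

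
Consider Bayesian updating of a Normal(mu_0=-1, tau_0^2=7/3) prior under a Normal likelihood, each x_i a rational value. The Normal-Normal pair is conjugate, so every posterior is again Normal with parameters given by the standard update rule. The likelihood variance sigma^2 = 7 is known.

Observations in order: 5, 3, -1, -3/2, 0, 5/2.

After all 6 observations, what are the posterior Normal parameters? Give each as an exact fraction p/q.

mu_0=5/9, tau_0^2=7/9

obs 1: x=5 → posterior Normal(1/2, 7/4)
obs 2: x=3 → posterior Normal(1, 7/5)
obs 3: x=-1 → posterior Normal(2/3, 7/6)
obs 4: x=-3/2 → posterior Normal(5/14, 1)
obs 5: x=0 → posterior Normal(5/16, 7/8)
obs 6: x=5/2 → posterior Normal(5/9, 7/9)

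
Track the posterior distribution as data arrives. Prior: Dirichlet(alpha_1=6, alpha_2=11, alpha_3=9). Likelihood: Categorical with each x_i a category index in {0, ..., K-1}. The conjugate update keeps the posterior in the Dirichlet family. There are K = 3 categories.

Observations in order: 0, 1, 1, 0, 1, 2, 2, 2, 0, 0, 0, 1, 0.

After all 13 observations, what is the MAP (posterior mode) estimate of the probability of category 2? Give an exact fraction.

11/36

obs 1: x=0 → posterior Dirichlet(7, 11, 9)
obs 2: x=1 → posterior Dirichlet(7, 12, 9)
obs 3: x=1 → posterior Dirichlet(7, 13, 9)
obs 4: x=0 → posterior Dirichlet(8, 13, 9)
obs 5: x=1 → posterior Dirichlet(8, 14, 9)
obs 6: x=2 → posterior Dirichlet(8, 14, 10)
obs 7: x=2 → posterior Dirichlet(8, 14, 11)
obs 8: x=2 → posterior Dirichlet(8, 14, 12)
obs 9: x=0 → posterior Dirichlet(9, 14, 12)
obs 10: x=0 → posterior Dirichlet(10, 14, 12)
obs 11: x=0 → posterior Dirichlet(11, 14, 12)
obs 12: x=1 → posterior Dirichlet(11, 15, 12)
obs 13: x=0 → posterior Dirichlet(12, 15, 12)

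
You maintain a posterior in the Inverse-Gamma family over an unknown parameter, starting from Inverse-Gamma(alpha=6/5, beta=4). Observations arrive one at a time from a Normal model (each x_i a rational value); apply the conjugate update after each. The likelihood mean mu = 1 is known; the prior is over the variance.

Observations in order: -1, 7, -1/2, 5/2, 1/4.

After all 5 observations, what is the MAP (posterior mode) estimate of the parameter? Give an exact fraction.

4245/752

obs 1: x=-1 → posterior Inverse-Gamma(17/10, 6)
obs 2: x=7 → posterior Inverse-Gamma(11/5, 24)
obs 3: x=-1/2 → posterior Inverse-Gamma(27/10, 201/8)
obs 4: x=5/2 → posterior Inverse-Gamma(16/5, 105/4)
obs 5: x=1/4 → posterior Inverse-Gamma(37/10, 849/32)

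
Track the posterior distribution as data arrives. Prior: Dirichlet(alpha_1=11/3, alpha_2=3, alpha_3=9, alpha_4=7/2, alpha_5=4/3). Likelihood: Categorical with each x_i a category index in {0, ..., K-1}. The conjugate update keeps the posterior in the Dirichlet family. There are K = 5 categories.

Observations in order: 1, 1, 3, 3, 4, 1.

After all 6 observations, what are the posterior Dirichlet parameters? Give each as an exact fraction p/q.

obs 1: x=1 → posterior Dirichlet(11/3, 4, 9, 7/2, 4/3)
obs 2: x=1 → posterior Dirichlet(11/3, 5, 9, 7/2, 4/3)
obs 3: x=3 → posterior Dirichlet(11/3, 5, 9, 9/2, 4/3)
obs 4: x=3 → posterior Dirichlet(11/3, 5, 9, 11/2, 4/3)
obs 5: x=4 → posterior Dirichlet(11/3, 5, 9, 11/2, 7/3)
obs 6: x=1 → posterior Dirichlet(11/3, 6, 9, 11/2, 7/3)

alpha_1=11/3, alpha_2=6, alpha_3=9, alpha_4=11/2, alpha_5=7/3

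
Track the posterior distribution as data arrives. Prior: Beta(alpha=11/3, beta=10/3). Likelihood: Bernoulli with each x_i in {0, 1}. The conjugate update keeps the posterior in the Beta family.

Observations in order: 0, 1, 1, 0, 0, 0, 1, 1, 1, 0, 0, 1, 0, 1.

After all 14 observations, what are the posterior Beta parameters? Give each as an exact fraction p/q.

obs 1: x=0 → posterior Beta(11/3, 13/3)
obs 2: x=1 → posterior Beta(14/3, 13/3)
obs 3: x=1 → posterior Beta(17/3, 13/3)
obs 4: x=0 → posterior Beta(17/3, 16/3)
obs 5: x=0 → posterior Beta(17/3, 19/3)
obs 6: x=0 → posterior Beta(17/3, 22/3)
obs 7: x=1 → posterior Beta(20/3, 22/3)
obs 8: x=1 → posterior Beta(23/3, 22/3)
obs 9: x=1 → posterior Beta(26/3, 22/3)
obs 10: x=0 → posterior Beta(26/3, 25/3)
obs 11: x=0 → posterior Beta(26/3, 28/3)
obs 12: x=1 → posterior Beta(29/3, 28/3)
obs 13: x=0 → posterior Beta(29/3, 31/3)
obs 14: x=1 → posterior Beta(32/3, 31/3)

alpha=32/3, beta=31/3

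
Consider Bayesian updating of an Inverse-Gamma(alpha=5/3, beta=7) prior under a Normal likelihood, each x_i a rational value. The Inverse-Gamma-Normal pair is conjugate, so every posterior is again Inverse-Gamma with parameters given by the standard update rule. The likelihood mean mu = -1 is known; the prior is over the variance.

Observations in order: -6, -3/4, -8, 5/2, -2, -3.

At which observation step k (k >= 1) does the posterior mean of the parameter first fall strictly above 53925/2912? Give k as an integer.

obs 1: x=-6 → posterior Inverse-Gamma(13/6, 39/2)
obs 2: x=-3/4 → posterior Inverse-Gamma(8/3, 625/32)
obs 3: x=-8 → posterior Inverse-Gamma(19/6, 1409/32)
obs 4: x=5/2 → posterior Inverse-Gamma(11/3, 1605/32)
obs 5: x=-2 → posterior Inverse-Gamma(25/6, 1621/32)
obs 6: x=-3 → posterior Inverse-Gamma(14/3, 1685/32)

k = 3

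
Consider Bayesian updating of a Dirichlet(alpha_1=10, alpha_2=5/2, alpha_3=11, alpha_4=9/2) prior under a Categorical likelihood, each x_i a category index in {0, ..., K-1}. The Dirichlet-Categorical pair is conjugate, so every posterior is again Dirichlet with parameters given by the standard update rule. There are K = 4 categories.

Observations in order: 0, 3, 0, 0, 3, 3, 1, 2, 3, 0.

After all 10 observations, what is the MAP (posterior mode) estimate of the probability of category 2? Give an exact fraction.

11/34

obs 1: x=0 → posterior Dirichlet(11, 5/2, 11, 9/2)
obs 2: x=3 → posterior Dirichlet(11, 5/2, 11, 11/2)
obs 3: x=0 → posterior Dirichlet(12, 5/2, 11, 11/2)
obs 4: x=0 → posterior Dirichlet(13, 5/2, 11, 11/2)
obs 5: x=3 → posterior Dirichlet(13, 5/2, 11, 13/2)
obs 6: x=3 → posterior Dirichlet(13, 5/2, 11, 15/2)
obs 7: x=1 → posterior Dirichlet(13, 7/2, 11, 15/2)
obs 8: x=2 → posterior Dirichlet(13, 7/2, 12, 15/2)
obs 9: x=3 → posterior Dirichlet(13, 7/2, 12, 17/2)
obs 10: x=0 → posterior Dirichlet(14, 7/2, 12, 17/2)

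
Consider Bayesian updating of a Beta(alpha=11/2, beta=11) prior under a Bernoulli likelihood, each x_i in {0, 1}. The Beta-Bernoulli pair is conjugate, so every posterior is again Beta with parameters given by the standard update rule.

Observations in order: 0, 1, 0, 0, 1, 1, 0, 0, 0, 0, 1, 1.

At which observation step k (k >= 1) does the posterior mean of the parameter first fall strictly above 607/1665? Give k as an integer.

obs 1: x=0 → posterior Beta(11/2, 12)
obs 2: x=1 → posterior Beta(13/2, 12)
obs 3: x=0 → posterior Beta(13/2, 13)
obs 4: x=0 → posterior Beta(13/2, 14)
obs 5: x=1 → posterior Beta(15/2, 14)
obs 6: x=1 → posterior Beta(17/2, 14)
obs 7: x=0 → posterior Beta(17/2, 15)
obs 8: x=0 → posterior Beta(17/2, 16)
obs 9: x=0 → posterior Beta(17/2, 17)
obs 10: x=0 → posterior Beta(17/2, 18)
obs 11: x=1 → posterior Beta(19/2, 18)
obs 12: x=1 → posterior Beta(21/2, 18)

k = 6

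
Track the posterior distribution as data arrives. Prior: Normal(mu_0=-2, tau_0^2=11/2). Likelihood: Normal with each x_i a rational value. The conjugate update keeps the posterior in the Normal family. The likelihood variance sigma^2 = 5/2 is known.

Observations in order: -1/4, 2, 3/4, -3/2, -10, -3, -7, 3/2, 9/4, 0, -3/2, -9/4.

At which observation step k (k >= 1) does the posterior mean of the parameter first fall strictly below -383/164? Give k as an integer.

k = 7

obs 1: x=-1/4 → posterior Normal(-51/64, 55/32)
obs 2: x=2 → posterior Normal(37/108, 55/54)
obs 3: x=3/4 → posterior Normal(35/76, 55/76)
obs 4: x=-3/2 → posterior Normal(1/49, 55/98)
obs 5: x=-10 → posterior Normal(-109/60, 11/24)
obs 6: x=-3 → posterior Normal(-2, 55/142)
obs 7: x=-7 → posterior Normal(-219/82, 55/164)
obs 8: x=3/2 → posterior Normal(-135/62, 55/186)
obs 9: x=9/4 → posterior Normal(-711/416, 55/208)
obs 10: x=0 → posterior Normal(-711/460, 11/46)
obs 11: x=-3/2 → posterior Normal(-37/24, 55/252)
obs 12: x=-9/4 → posterior Normal(-219/137, 55/274)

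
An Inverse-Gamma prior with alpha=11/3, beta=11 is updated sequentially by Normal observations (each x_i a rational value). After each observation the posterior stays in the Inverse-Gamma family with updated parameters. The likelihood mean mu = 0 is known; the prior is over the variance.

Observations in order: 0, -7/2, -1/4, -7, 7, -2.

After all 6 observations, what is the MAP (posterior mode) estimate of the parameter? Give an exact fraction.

6543/736

obs 1: x=0 → posterior Inverse-Gamma(25/6, 11)
obs 2: x=-7/2 → posterior Inverse-Gamma(14/3, 137/8)
obs 3: x=-1/4 → posterior Inverse-Gamma(31/6, 549/32)
obs 4: x=-7 → posterior Inverse-Gamma(17/3, 1333/32)
obs 5: x=7 → posterior Inverse-Gamma(37/6, 2117/32)
obs 6: x=-2 → posterior Inverse-Gamma(20/3, 2181/32)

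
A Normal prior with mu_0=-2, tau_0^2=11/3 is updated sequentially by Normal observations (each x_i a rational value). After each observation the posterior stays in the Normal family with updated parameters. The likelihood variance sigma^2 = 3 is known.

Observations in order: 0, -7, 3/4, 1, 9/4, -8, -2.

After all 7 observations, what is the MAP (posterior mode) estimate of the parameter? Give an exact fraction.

obs 1: x=0 → posterior Normal(-9/10, 33/20)
obs 2: x=-7 → posterior Normal(-95/31, 33/31)
obs 3: x=3/4 → posterior Normal(-347/168, 11/14)
obs 4: x=1 → posterior Normal(-303/212, 33/53)
obs 5: x=9/4 → posterior Normal(-51/64, 33/64)
obs 6: x=-8 → posterior Normal(-139/75, 11/25)
obs 7: x=-2 → posterior Normal(-161/86, 33/86)

-161/86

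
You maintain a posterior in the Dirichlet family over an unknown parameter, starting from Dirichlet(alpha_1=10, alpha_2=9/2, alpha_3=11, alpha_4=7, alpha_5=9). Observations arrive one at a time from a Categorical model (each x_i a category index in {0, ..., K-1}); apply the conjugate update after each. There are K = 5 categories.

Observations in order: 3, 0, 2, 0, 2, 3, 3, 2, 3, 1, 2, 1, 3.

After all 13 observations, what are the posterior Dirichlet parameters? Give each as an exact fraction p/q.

obs 1: x=3 → posterior Dirichlet(10, 9/2, 11, 8, 9)
obs 2: x=0 → posterior Dirichlet(11, 9/2, 11, 8, 9)
obs 3: x=2 → posterior Dirichlet(11, 9/2, 12, 8, 9)
obs 4: x=0 → posterior Dirichlet(12, 9/2, 12, 8, 9)
obs 5: x=2 → posterior Dirichlet(12, 9/2, 13, 8, 9)
obs 6: x=3 → posterior Dirichlet(12, 9/2, 13, 9, 9)
obs 7: x=3 → posterior Dirichlet(12, 9/2, 13, 10, 9)
obs 8: x=2 → posterior Dirichlet(12, 9/2, 14, 10, 9)
obs 9: x=3 → posterior Dirichlet(12, 9/2, 14, 11, 9)
obs 10: x=1 → posterior Dirichlet(12, 11/2, 14, 11, 9)
obs 11: x=2 → posterior Dirichlet(12, 11/2, 15, 11, 9)
obs 12: x=1 → posterior Dirichlet(12, 13/2, 15, 11, 9)
obs 13: x=3 → posterior Dirichlet(12, 13/2, 15, 12, 9)

alpha_1=12, alpha_2=13/2, alpha_3=15, alpha_4=12, alpha_5=9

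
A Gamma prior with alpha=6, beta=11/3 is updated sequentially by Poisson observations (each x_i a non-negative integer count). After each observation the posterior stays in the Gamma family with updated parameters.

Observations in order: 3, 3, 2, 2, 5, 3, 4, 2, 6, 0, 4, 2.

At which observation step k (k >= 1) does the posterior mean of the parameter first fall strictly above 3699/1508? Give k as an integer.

obs 1: x=3 → posterior Gamma(9, 14/3)
obs 2: x=3 → posterior Gamma(12, 17/3)
obs 3: x=2 → posterior Gamma(14, 20/3)
obs 4: x=2 → posterior Gamma(16, 23/3)
obs 5: x=5 → posterior Gamma(21, 26/3)
obs 6: x=3 → posterior Gamma(24, 29/3)
obs 7: x=4 → posterior Gamma(28, 32/3)
obs 8: x=2 → posterior Gamma(30, 35/3)
obs 9: x=6 → posterior Gamma(36, 38/3)
obs 10: x=0 → posterior Gamma(36, 41/3)
obs 11: x=4 → posterior Gamma(40, 44/3)
obs 12: x=2 → posterior Gamma(42, 47/3)

k = 6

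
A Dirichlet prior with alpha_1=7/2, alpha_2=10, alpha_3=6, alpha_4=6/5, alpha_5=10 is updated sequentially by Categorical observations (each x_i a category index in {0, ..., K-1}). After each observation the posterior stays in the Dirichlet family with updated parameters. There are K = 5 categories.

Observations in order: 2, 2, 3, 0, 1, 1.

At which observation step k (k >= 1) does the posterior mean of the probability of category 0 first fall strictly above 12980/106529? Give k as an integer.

k = 4

obs 1: x=2 → posterior Dirichlet(7/2, 10, 7, 6/5, 10)
obs 2: x=2 → posterior Dirichlet(7/2, 10, 8, 6/5, 10)
obs 3: x=3 → posterior Dirichlet(7/2, 10, 8, 11/5, 10)
obs 4: x=0 → posterior Dirichlet(9/2, 10, 8, 11/5, 10)
obs 5: x=1 → posterior Dirichlet(9/2, 11, 8, 11/5, 10)
obs 6: x=1 → posterior Dirichlet(9/2, 12, 8, 11/5, 10)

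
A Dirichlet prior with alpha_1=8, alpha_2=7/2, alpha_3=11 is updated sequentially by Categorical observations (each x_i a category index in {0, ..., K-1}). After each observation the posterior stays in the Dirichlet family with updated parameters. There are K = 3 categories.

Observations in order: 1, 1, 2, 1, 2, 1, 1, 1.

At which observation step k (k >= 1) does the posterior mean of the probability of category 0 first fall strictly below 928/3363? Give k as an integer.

obs 1: x=1 → posterior Dirichlet(8, 9/2, 11)
obs 2: x=1 → posterior Dirichlet(8, 11/2, 11)
obs 3: x=2 → posterior Dirichlet(8, 11/2, 12)
obs 4: x=1 → posterior Dirichlet(8, 13/2, 12)
obs 5: x=2 → posterior Dirichlet(8, 13/2, 13)
obs 6: x=1 → posterior Dirichlet(8, 15/2, 13)
obs 7: x=1 → posterior Dirichlet(8, 17/2, 13)
obs 8: x=1 → posterior Dirichlet(8, 19/2, 13)

k = 7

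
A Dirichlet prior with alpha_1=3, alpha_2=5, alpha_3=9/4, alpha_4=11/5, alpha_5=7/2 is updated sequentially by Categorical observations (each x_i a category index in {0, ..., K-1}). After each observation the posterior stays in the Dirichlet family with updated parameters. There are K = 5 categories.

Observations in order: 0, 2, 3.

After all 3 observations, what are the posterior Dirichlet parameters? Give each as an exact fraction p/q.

alpha_1=4, alpha_2=5, alpha_3=13/4, alpha_4=16/5, alpha_5=7/2

obs 1: x=0 → posterior Dirichlet(4, 5, 9/4, 11/5, 7/2)
obs 2: x=2 → posterior Dirichlet(4, 5, 13/4, 11/5, 7/2)
obs 3: x=3 → posterior Dirichlet(4, 5, 13/4, 16/5, 7/2)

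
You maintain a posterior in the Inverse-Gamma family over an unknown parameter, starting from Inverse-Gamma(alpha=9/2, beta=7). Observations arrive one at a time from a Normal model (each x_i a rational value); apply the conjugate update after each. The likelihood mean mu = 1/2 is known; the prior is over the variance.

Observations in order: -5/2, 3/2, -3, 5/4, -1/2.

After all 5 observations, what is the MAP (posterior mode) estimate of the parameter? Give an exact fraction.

605/256

obs 1: x=-5/2 → posterior Inverse-Gamma(5, 23/2)
obs 2: x=3/2 → posterior Inverse-Gamma(11/2, 12)
obs 3: x=-3 → posterior Inverse-Gamma(6, 145/8)
obs 4: x=5/4 → posterior Inverse-Gamma(13/2, 589/32)
obs 5: x=-1/2 → posterior Inverse-Gamma(7, 605/32)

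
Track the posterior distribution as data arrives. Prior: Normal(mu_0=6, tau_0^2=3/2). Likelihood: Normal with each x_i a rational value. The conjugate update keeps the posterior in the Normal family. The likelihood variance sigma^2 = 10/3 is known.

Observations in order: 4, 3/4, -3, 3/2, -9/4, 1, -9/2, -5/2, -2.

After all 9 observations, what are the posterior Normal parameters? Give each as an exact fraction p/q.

mu_0=57/101, tau_0^2=30/101

obs 1: x=4 → posterior Normal(156/29, 30/29)
obs 2: x=3/4 → posterior Normal(651/152, 15/19)
obs 3: x=-3 → posterior Normal(543/188, 30/47)
obs 4: x=3/2 → posterior Normal(597/224, 15/28)
obs 5: x=-9/4 → posterior Normal(129/65, 6/13)
obs 6: x=1 → posterior Normal(69/37, 15/37)
obs 7: x=-9/2 → posterior Normal(195/166, 30/83)
obs 8: x=-5/2 → posterior Normal(75/92, 15/46)
obs 9: x=-2 → posterior Normal(57/101, 30/101)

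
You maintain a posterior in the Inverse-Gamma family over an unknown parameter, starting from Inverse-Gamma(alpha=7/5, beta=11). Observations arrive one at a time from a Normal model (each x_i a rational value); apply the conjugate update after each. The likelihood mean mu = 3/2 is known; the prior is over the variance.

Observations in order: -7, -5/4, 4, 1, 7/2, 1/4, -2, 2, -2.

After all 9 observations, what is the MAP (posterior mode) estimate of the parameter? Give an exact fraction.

5545/552

obs 1: x=-7 → posterior Inverse-Gamma(19/10, 377/8)
obs 2: x=-5/4 → posterior Inverse-Gamma(12/5, 1629/32)
obs 3: x=4 → posterior Inverse-Gamma(29/10, 1729/32)
obs 4: x=1 → posterior Inverse-Gamma(17/5, 1733/32)
obs 5: x=7/2 → posterior Inverse-Gamma(39/10, 1797/32)
obs 6: x=1/4 → posterior Inverse-Gamma(22/5, 911/16)
obs 7: x=-2 → posterior Inverse-Gamma(49/10, 1009/16)
obs 8: x=2 → posterior Inverse-Gamma(27/5, 1011/16)
obs 9: x=-2 → posterior Inverse-Gamma(59/10, 1109/16)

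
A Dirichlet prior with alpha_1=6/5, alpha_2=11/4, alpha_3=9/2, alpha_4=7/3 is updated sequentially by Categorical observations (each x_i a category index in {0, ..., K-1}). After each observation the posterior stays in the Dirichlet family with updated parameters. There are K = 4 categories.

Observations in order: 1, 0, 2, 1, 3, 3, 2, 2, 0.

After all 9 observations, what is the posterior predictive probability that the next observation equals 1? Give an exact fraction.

obs 1: x=1 → posterior Dirichlet(6/5, 15/4, 9/2, 7/3)
obs 2: x=0 → posterior Dirichlet(11/5, 15/4, 9/2, 7/3)
obs 3: x=2 → posterior Dirichlet(11/5, 15/4, 11/2, 7/3)
obs 4: x=1 → posterior Dirichlet(11/5, 19/4, 11/2, 7/3)
obs 5: x=3 → posterior Dirichlet(11/5, 19/4, 11/2, 10/3)
obs 6: x=3 → posterior Dirichlet(11/5, 19/4, 11/2, 13/3)
obs 7: x=2 → posterior Dirichlet(11/5, 19/4, 13/2, 13/3)
obs 8: x=2 → posterior Dirichlet(11/5, 19/4, 15/2, 13/3)
obs 9: x=0 → posterior Dirichlet(16/5, 19/4, 15/2, 13/3)

285/1187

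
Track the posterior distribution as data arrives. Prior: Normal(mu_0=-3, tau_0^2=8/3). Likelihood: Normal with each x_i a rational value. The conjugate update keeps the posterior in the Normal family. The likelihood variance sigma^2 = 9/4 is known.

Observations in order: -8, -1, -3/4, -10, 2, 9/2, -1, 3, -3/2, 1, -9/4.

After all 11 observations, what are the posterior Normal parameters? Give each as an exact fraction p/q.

obs 1: x=-8 → posterior Normal(-337/59, 72/59)
obs 2: x=-1 → posterior Normal(-369/91, 72/91)
obs 3: x=-3/4 → posterior Normal(-131/41, 24/41)
obs 4: x=-10 → posterior Normal(-23/5, 72/155)
obs 5: x=2 → posterior Normal(-59/17, 72/187)
obs 6: x=9/2 → posterior Normal(-505/219, 24/73)
obs 7: x=-1 → posterior Normal(-537/251, 72/251)
obs 8: x=3 → posterior Normal(-441/283, 72/283)
obs 9: x=-3/2 → posterior Normal(-163/105, 8/35)
obs 10: x=1 → posterior Normal(-457/347, 72/347)
obs 11: x=-9/4 → posterior Normal(-529/379, 72/379)

mu_0=-529/379, tau_0^2=72/379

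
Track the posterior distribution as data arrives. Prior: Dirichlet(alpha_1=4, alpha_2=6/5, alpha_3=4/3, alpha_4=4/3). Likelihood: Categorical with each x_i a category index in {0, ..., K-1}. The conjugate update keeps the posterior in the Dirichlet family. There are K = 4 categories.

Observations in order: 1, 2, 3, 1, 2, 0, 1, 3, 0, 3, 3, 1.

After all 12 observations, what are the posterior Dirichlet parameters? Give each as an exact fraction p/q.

alpha_1=6, alpha_2=26/5, alpha_3=10/3, alpha_4=16/3

obs 1: x=1 → posterior Dirichlet(4, 11/5, 4/3, 4/3)
obs 2: x=2 → posterior Dirichlet(4, 11/5, 7/3, 4/3)
obs 3: x=3 → posterior Dirichlet(4, 11/5, 7/3, 7/3)
obs 4: x=1 → posterior Dirichlet(4, 16/5, 7/3, 7/3)
obs 5: x=2 → posterior Dirichlet(4, 16/5, 10/3, 7/3)
obs 6: x=0 → posterior Dirichlet(5, 16/5, 10/3, 7/3)
obs 7: x=1 → posterior Dirichlet(5, 21/5, 10/3, 7/3)
obs 8: x=3 → posterior Dirichlet(5, 21/5, 10/3, 10/3)
obs 9: x=0 → posterior Dirichlet(6, 21/5, 10/3, 10/3)
obs 10: x=3 → posterior Dirichlet(6, 21/5, 10/3, 13/3)
obs 11: x=3 → posterior Dirichlet(6, 21/5, 10/3, 16/3)
obs 12: x=1 → posterior Dirichlet(6, 26/5, 10/3, 16/3)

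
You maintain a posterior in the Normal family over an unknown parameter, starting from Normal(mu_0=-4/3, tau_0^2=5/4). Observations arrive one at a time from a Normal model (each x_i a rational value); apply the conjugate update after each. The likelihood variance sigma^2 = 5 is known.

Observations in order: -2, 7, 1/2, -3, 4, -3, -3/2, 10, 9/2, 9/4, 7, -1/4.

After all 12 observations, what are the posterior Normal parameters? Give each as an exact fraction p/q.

obs 1: x=-2 → posterior Normal(-22/15, 1)
obs 2: x=7 → posterior Normal(-1/18, 5/6)
obs 3: x=1/2 → posterior Normal(1/42, 5/7)
obs 4: x=-3 → posterior Normal(-17/48, 5/8)
obs 5: x=4 → posterior Normal(7/54, 5/9)
obs 6: x=-3 → posterior Normal(-11/60, 1/2)
obs 7: x=-3/2 → posterior Normal(-10/33, 5/11)
obs 8: x=10 → posterior Normal(5/9, 5/12)
obs 9: x=9/2 → posterior Normal(67/78, 5/13)
obs 10: x=9/4 → posterior Normal(23/24, 5/14)
obs 11: x=7 → posterior Normal(49/36, 1/3)
obs 12: x=-1/4 → posterior Normal(121/96, 5/16)

mu_0=121/96, tau_0^2=5/16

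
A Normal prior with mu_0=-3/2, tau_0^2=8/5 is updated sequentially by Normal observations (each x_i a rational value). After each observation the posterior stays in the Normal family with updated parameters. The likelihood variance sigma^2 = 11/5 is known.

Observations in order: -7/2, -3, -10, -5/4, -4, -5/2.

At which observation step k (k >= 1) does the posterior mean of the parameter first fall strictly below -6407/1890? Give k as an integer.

k = 3

obs 1: x=-7/2 → posterior Normal(-89/38, 88/95)
obs 2: x=-3 → posterior Normal(-137/54, 88/135)
obs 3: x=-10 → posterior Normal(-297/70, 88/175)
obs 4: x=-5/4 → posterior Normal(-317/86, 88/215)
obs 5: x=-4 → posterior Normal(-127/34, 88/255)
obs 6: x=-5/2 → posterior Normal(-421/118, 88/295)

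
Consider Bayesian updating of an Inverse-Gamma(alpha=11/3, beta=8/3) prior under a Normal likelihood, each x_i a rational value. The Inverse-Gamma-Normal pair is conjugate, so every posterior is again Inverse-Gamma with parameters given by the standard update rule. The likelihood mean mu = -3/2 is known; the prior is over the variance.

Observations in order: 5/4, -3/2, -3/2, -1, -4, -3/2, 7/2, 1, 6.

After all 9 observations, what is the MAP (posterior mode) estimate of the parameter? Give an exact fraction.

obs 1: x=5/4 → posterior Inverse-Gamma(25/6, 619/96)
obs 2: x=-3/2 → posterior Inverse-Gamma(14/3, 619/96)
obs 3: x=-3/2 → posterior Inverse-Gamma(31/6, 619/96)
obs 4: x=-1 → posterior Inverse-Gamma(17/3, 631/96)
obs 5: x=-4 → posterior Inverse-Gamma(37/6, 931/96)
obs 6: x=-3/2 → posterior Inverse-Gamma(20/3, 931/96)
obs 7: x=7/2 → posterior Inverse-Gamma(43/6, 2131/96)
obs 8: x=1 → posterior Inverse-Gamma(23/3, 2431/96)
obs 9: x=6 → posterior Inverse-Gamma(49/6, 5131/96)

5131/880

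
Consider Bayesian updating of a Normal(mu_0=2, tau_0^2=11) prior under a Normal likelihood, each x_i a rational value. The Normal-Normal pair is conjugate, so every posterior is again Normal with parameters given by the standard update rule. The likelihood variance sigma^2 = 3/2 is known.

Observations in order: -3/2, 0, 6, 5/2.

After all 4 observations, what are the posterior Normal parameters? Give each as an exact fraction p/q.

mu_0=160/91, tau_0^2=33/91

obs 1: x=-3/2 → posterior Normal(-27/25, 33/25)
obs 2: x=0 → posterior Normal(-27/47, 33/47)
obs 3: x=6 → posterior Normal(35/23, 11/23)
obs 4: x=5/2 → posterior Normal(160/91, 33/91)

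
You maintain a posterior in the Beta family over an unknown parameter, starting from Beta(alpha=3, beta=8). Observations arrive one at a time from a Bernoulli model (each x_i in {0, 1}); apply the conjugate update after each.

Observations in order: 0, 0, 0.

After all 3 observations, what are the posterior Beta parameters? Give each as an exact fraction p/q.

alpha=3, beta=11

obs 1: x=0 → posterior Beta(3, 9)
obs 2: x=0 → posterior Beta(3, 10)
obs 3: x=0 → posterior Beta(3, 11)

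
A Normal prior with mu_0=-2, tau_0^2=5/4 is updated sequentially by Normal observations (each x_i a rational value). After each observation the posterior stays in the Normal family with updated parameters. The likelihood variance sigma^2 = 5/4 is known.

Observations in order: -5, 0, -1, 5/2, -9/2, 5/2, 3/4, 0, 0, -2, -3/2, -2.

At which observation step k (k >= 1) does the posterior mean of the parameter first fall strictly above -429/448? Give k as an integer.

obs 1: x=-5 → posterior Normal(-7/2, 5/8)
obs 2: x=0 → posterior Normal(-7/3, 5/12)
obs 3: x=-1 → posterior Normal(-2, 5/16)
obs 4: x=5/2 → posterior Normal(-11/10, 1/4)
obs 5: x=-9/2 → posterior Normal(-5/3, 5/24)
obs 6: x=5/2 → posterior Normal(-15/14, 5/28)
obs 7: x=3/4 → posterior Normal(-27/32, 5/32)
obs 8: x=0 → posterior Normal(-3/4, 5/36)
obs 9: x=0 → posterior Normal(-27/40, 1/8)
obs 10: x=-2 → posterior Normal(-35/44, 5/44)
obs 11: x=-3/2 → posterior Normal(-41/48, 5/48)
obs 12: x=-2 → posterior Normal(-49/52, 5/52)

k = 7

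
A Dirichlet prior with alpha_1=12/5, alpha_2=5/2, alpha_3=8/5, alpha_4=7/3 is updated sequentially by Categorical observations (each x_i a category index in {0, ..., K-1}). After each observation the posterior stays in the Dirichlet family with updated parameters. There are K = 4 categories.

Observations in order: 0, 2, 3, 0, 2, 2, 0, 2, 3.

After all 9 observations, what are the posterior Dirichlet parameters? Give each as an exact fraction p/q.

alpha_1=27/5, alpha_2=5/2, alpha_3=28/5, alpha_4=13/3

obs 1: x=0 → posterior Dirichlet(17/5, 5/2, 8/5, 7/3)
obs 2: x=2 → posterior Dirichlet(17/5, 5/2, 13/5, 7/3)
obs 3: x=3 → posterior Dirichlet(17/5, 5/2, 13/5, 10/3)
obs 4: x=0 → posterior Dirichlet(22/5, 5/2, 13/5, 10/3)
obs 5: x=2 → posterior Dirichlet(22/5, 5/2, 18/5, 10/3)
obs 6: x=2 → posterior Dirichlet(22/5, 5/2, 23/5, 10/3)
obs 7: x=0 → posterior Dirichlet(27/5, 5/2, 23/5, 10/3)
obs 8: x=2 → posterior Dirichlet(27/5, 5/2, 28/5, 10/3)
obs 9: x=3 → posterior Dirichlet(27/5, 5/2, 28/5, 13/3)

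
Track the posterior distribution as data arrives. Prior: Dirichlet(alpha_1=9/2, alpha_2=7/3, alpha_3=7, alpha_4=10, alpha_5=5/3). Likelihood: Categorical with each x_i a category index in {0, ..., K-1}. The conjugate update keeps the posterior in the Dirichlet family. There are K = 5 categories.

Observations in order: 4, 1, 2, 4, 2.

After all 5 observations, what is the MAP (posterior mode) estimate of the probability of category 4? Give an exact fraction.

obs 1: x=4 → posterior Dirichlet(9/2, 7/3, 7, 10, 8/3)
obs 2: x=1 → posterior Dirichlet(9/2, 10/3, 7, 10, 8/3)
obs 3: x=2 → posterior Dirichlet(9/2, 10/3, 8, 10, 8/3)
obs 4: x=4 → posterior Dirichlet(9/2, 10/3, 8, 10, 11/3)
obs 5: x=2 → posterior Dirichlet(9/2, 10/3, 9, 10, 11/3)

16/153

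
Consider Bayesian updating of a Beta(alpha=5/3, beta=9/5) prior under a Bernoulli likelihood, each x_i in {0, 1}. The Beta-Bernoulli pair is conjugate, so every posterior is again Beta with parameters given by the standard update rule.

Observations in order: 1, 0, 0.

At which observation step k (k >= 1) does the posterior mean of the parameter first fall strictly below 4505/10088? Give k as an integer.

k = 3

obs 1: x=1 → posterior Beta(8/3, 9/5)
obs 2: x=0 → posterior Beta(8/3, 14/5)
obs 3: x=0 → posterior Beta(8/3, 19/5)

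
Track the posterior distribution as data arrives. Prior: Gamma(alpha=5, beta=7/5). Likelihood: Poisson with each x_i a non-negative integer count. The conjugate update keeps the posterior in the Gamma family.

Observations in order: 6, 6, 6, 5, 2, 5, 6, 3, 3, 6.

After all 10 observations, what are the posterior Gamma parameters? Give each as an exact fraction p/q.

obs 1: x=6 → posterior Gamma(11, 12/5)
obs 2: x=6 → posterior Gamma(17, 17/5)
obs 3: x=6 → posterior Gamma(23, 22/5)
obs 4: x=5 → posterior Gamma(28, 27/5)
obs 5: x=2 → posterior Gamma(30, 32/5)
obs 6: x=5 → posterior Gamma(35, 37/5)
obs 7: x=6 → posterior Gamma(41, 42/5)
obs 8: x=3 → posterior Gamma(44, 47/5)
obs 9: x=3 → posterior Gamma(47, 52/5)
obs 10: x=6 → posterior Gamma(53, 57/5)

alpha=53, beta=57/5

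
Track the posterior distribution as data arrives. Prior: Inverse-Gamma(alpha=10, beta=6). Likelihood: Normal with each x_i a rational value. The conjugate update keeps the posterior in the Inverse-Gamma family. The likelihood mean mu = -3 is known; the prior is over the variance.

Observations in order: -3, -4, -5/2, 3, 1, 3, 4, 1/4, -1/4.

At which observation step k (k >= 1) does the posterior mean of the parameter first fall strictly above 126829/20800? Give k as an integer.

k = 8

obs 1: x=-3 → posterior Inverse-Gamma(21/2, 6)
obs 2: x=-4 → posterior Inverse-Gamma(11, 13/2)
obs 3: x=-5/2 → posterior Inverse-Gamma(23/2, 53/8)
obs 4: x=3 → posterior Inverse-Gamma(12, 197/8)
obs 5: x=1 → posterior Inverse-Gamma(25/2, 261/8)
obs 6: x=3 → posterior Inverse-Gamma(13, 405/8)
obs 7: x=4 → posterior Inverse-Gamma(27/2, 601/8)
obs 8: x=1/4 → posterior Inverse-Gamma(14, 2573/32)
obs 9: x=-1/4 → posterior Inverse-Gamma(29/2, 1347/16)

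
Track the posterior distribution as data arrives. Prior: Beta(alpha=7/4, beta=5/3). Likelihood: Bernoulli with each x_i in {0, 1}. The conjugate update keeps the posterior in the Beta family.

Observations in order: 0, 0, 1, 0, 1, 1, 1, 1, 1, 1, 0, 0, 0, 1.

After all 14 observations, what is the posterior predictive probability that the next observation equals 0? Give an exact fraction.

92/209

obs 1: x=0 → posterior Beta(7/4, 8/3)
obs 2: x=0 → posterior Beta(7/4, 11/3)
obs 3: x=1 → posterior Beta(11/4, 11/3)
obs 4: x=0 → posterior Beta(11/4, 14/3)
obs 5: x=1 → posterior Beta(15/4, 14/3)
obs 6: x=1 → posterior Beta(19/4, 14/3)
obs 7: x=1 → posterior Beta(23/4, 14/3)
obs 8: x=1 → posterior Beta(27/4, 14/3)
obs 9: x=1 → posterior Beta(31/4, 14/3)
obs 10: x=1 → posterior Beta(35/4, 14/3)
obs 11: x=0 → posterior Beta(35/4, 17/3)
obs 12: x=0 → posterior Beta(35/4, 20/3)
obs 13: x=0 → posterior Beta(35/4, 23/3)
obs 14: x=1 → posterior Beta(39/4, 23/3)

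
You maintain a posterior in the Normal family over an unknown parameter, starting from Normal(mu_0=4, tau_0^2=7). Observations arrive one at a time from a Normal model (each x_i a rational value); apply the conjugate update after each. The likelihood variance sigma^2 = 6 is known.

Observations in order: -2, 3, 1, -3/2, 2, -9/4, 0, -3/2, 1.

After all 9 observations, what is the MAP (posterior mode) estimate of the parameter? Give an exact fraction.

89/276

obs 1: x=-2 → posterior Normal(10/13, 42/13)
obs 2: x=3 → posterior Normal(31/20, 21/10)
obs 3: x=1 → posterior Normal(38/27, 14/9)
obs 4: x=-3/2 → posterior Normal(55/68, 21/17)
obs 5: x=2 → posterior Normal(83/82, 42/41)
obs 6: x=-9/4 → posterior Normal(103/192, 7/8)
obs 7: x=0 → posterior Normal(103/220, 42/55)
obs 8: x=-3/2 → posterior Normal(61/248, 21/31)
obs 9: x=1 → posterior Normal(89/276, 14/23)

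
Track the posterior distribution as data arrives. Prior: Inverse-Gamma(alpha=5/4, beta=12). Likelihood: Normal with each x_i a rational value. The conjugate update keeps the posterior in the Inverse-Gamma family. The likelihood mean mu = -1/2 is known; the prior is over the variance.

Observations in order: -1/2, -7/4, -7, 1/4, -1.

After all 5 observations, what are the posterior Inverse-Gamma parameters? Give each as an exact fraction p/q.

obs 1: x=-1/2 → posterior Inverse-Gamma(7/4, 12)
obs 2: x=-7/4 → posterior Inverse-Gamma(9/4, 409/32)
obs 3: x=-7 → posterior Inverse-Gamma(11/4, 1085/32)
obs 4: x=1/4 → posterior Inverse-Gamma(13/4, 547/16)
obs 5: x=-1 → posterior Inverse-Gamma(15/4, 549/16)

alpha=15/4, beta=549/16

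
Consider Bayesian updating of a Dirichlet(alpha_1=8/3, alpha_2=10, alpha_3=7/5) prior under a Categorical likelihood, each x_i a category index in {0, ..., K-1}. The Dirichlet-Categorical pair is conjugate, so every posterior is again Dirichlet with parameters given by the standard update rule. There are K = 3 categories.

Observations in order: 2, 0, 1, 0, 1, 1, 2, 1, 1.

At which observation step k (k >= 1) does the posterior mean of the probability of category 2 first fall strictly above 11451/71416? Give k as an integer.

k = 7

obs 1: x=2 → posterior Dirichlet(8/3, 10, 12/5)
obs 2: x=0 → posterior Dirichlet(11/3, 10, 12/5)
obs 3: x=1 → posterior Dirichlet(11/3, 11, 12/5)
obs 4: x=0 → posterior Dirichlet(14/3, 11, 12/5)
obs 5: x=1 → posterior Dirichlet(14/3, 12, 12/5)
obs 6: x=1 → posterior Dirichlet(14/3, 13, 12/5)
obs 7: x=2 → posterior Dirichlet(14/3, 13, 17/5)
obs 8: x=1 → posterior Dirichlet(14/3, 14, 17/5)
obs 9: x=1 → posterior Dirichlet(14/3, 15, 17/5)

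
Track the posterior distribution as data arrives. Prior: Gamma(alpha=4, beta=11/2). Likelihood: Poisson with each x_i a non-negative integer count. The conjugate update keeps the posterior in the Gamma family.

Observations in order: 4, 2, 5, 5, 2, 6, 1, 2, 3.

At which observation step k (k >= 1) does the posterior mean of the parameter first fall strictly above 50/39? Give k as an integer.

k = 2

obs 1: x=4 → posterior Gamma(8, 13/2)
obs 2: x=2 → posterior Gamma(10, 15/2)
obs 3: x=5 → posterior Gamma(15, 17/2)
obs 4: x=5 → posterior Gamma(20, 19/2)
obs 5: x=2 → posterior Gamma(22, 21/2)
obs 6: x=6 → posterior Gamma(28, 23/2)
obs 7: x=1 → posterior Gamma(29, 25/2)
obs 8: x=2 → posterior Gamma(31, 27/2)
obs 9: x=3 → posterior Gamma(34, 29/2)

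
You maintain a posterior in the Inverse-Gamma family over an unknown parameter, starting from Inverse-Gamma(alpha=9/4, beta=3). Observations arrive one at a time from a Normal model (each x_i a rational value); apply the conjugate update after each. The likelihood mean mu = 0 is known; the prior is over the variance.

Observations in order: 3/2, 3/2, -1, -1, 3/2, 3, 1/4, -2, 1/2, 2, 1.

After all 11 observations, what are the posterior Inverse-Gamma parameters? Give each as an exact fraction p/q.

obs 1: x=3/2 → posterior Inverse-Gamma(11/4, 33/8)
obs 2: x=3/2 → posterior Inverse-Gamma(13/4, 21/4)
obs 3: x=-1 → posterior Inverse-Gamma(15/4, 23/4)
obs 4: x=-1 → posterior Inverse-Gamma(17/4, 25/4)
obs 5: x=3/2 → posterior Inverse-Gamma(19/4, 59/8)
obs 6: x=3 → posterior Inverse-Gamma(21/4, 95/8)
obs 7: x=1/4 → posterior Inverse-Gamma(23/4, 381/32)
obs 8: x=-2 → posterior Inverse-Gamma(25/4, 445/32)
obs 9: x=1/2 → posterior Inverse-Gamma(27/4, 449/32)
obs 10: x=2 → posterior Inverse-Gamma(29/4, 513/32)
obs 11: x=1 → posterior Inverse-Gamma(31/4, 529/32)

alpha=31/4, beta=529/32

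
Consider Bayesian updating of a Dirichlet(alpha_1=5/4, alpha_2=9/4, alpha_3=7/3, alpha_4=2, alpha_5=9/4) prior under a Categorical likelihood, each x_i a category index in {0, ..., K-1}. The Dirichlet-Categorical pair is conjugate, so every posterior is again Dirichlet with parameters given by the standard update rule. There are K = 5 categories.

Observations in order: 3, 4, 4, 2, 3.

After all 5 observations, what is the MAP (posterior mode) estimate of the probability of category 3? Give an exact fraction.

obs 1: x=3 → posterior Dirichlet(5/4, 9/4, 7/3, 3, 9/4)
obs 2: x=4 → posterior Dirichlet(5/4, 9/4, 7/3, 3, 13/4)
obs 3: x=4 → posterior Dirichlet(5/4, 9/4, 7/3, 3, 17/4)
obs 4: x=2 → posterior Dirichlet(5/4, 9/4, 10/3, 3, 17/4)
obs 5: x=3 → posterior Dirichlet(5/4, 9/4, 10/3, 4, 17/4)

36/121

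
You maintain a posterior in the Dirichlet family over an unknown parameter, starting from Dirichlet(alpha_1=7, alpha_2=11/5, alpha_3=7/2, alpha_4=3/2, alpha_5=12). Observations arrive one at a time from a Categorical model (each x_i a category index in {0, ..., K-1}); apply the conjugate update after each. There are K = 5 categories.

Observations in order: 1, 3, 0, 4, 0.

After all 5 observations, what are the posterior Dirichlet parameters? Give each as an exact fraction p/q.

alpha_1=9, alpha_2=16/5, alpha_3=7/2, alpha_4=5/2, alpha_5=13

obs 1: x=1 → posterior Dirichlet(7, 16/5, 7/2, 3/2, 12)
obs 2: x=3 → posterior Dirichlet(7, 16/5, 7/2, 5/2, 12)
obs 3: x=0 → posterior Dirichlet(8, 16/5, 7/2, 5/2, 12)
obs 4: x=4 → posterior Dirichlet(8, 16/5, 7/2, 5/2, 13)
obs 5: x=0 → posterior Dirichlet(9, 16/5, 7/2, 5/2, 13)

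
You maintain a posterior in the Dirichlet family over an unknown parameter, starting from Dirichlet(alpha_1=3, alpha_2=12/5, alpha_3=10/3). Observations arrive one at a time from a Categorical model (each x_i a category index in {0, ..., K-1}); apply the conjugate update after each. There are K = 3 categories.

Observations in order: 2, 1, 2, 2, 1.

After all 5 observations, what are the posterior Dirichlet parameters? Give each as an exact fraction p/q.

alpha_1=3, alpha_2=22/5, alpha_3=19/3

obs 1: x=2 → posterior Dirichlet(3, 12/5, 13/3)
obs 2: x=1 → posterior Dirichlet(3, 17/5, 13/3)
obs 3: x=2 → posterior Dirichlet(3, 17/5, 16/3)
obs 4: x=2 → posterior Dirichlet(3, 17/5, 19/3)
obs 5: x=1 → posterior Dirichlet(3, 22/5, 19/3)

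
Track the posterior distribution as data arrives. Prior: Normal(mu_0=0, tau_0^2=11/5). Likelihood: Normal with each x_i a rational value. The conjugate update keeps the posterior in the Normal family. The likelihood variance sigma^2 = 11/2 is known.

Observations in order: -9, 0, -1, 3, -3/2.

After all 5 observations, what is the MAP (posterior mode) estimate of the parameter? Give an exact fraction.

obs 1: x=-9 → posterior Normal(-18/7, 11/7)
obs 2: x=0 → posterior Normal(-2, 11/9)
obs 3: x=-1 → posterior Normal(-20/11, 1)
obs 4: x=3 → posterior Normal(-14/13, 11/13)
obs 5: x=-3/2 → posterior Normal(-17/15, 11/15)

-17/15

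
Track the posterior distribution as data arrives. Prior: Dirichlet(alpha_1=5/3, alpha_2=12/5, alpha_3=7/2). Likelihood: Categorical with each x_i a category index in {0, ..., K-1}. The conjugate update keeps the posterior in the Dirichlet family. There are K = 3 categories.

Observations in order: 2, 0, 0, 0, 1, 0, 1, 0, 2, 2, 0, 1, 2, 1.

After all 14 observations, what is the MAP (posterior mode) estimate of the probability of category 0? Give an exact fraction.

obs 1: x=2 → posterior Dirichlet(5/3, 12/5, 9/2)
obs 2: x=0 → posterior Dirichlet(8/3, 12/5, 9/2)
obs 3: x=0 → posterior Dirichlet(11/3, 12/5, 9/2)
obs 4: x=0 → posterior Dirichlet(14/3, 12/5, 9/2)
obs 5: x=1 → posterior Dirichlet(14/3, 17/5, 9/2)
obs 6: x=0 → posterior Dirichlet(17/3, 17/5, 9/2)
obs 7: x=1 → posterior Dirichlet(17/3, 22/5, 9/2)
obs 8: x=0 → posterior Dirichlet(20/3, 22/5, 9/2)
obs 9: x=2 → posterior Dirichlet(20/3, 22/5, 11/2)
obs 10: x=2 → posterior Dirichlet(20/3, 22/5, 13/2)
obs 11: x=0 → posterior Dirichlet(23/3, 22/5, 13/2)
obs 12: x=1 → posterior Dirichlet(23/3, 27/5, 13/2)
obs 13: x=2 → posterior Dirichlet(23/3, 27/5, 15/2)
obs 14: x=1 → posterior Dirichlet(23/3, 32/5, 15/2)

200/557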